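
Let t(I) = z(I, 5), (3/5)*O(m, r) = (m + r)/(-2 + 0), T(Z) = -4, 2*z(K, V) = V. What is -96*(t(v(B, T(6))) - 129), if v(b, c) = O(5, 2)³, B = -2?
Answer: 12144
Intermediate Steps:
z(K, V) = V/2
O(m, r) = -5*m/6 - 5*r/6 (O(m, r) = 5*((m + r)/(-2 + 0))/3 = 5*((m + r)/(-2))/3 = 5*((m + r)*(-½))/3 = 5*(-m/2 - r/2)/3 = -5*m/6 - 5*r/6)
v(b, c) = -42875/216 (v(b, c) = (-⅚*5 - ⅚*2)³ = (-25/6 - 5/3)³ = (-35/6)³ = -42875/216)
t(I) = 5/2 (t(I) = (½)*5 = 5/2)
-96*(t(v(B, T(6))) - 129) = -96*(5/2 - 129) = -96*(-253/2) = 12144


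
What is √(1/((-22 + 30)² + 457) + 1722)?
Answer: √467421923/521 ≈ 41.497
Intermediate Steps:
√(1/((-22 + 30)² + 457) + 1722) = √(1/(8² + 457) + 1722) = √(1/(64 + 457) + 1722) = √(1/521 + 1722) = √(897163/521) = √467421923/521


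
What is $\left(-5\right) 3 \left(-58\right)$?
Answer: $870$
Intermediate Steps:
$\left(-5\right) 3 \left(-58\right) = \left(-15\right) \left(-58\right) = 870$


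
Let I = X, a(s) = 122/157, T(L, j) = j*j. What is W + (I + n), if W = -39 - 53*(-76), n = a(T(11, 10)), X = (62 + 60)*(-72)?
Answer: -752693/157 ≈ -4794.2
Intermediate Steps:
T(L, j) = j²
a(s) = 122/157 (a(s) = 122*(1/157) = 122/157)
X = -8784 (X = 122*(-72) = -8784)
I = -8784
n = 122/157 ≈ 0.77707
W = 3989 (W = -39 + 4028 = 3989)
W + (I + n) = 3989 + (-8784 + 122/157) = 3989 - 1378966/157 = -752693/157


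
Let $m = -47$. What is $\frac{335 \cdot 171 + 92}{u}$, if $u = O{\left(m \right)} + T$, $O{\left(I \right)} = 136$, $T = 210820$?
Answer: $\frac{57377}{210956} \approx 0.27199$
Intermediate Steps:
$u = 210956$ ($u = 136 + 210820 = 210956$)
$\frac{335 \cdot 171 + 92}{u} = \frac{335 \cdot 171 + 92}{210956} = \left(57285 + 92\right) \frac{1}{210956} = 57377 \cdot \frac{1}{210956} = \frac{57377}{210956}$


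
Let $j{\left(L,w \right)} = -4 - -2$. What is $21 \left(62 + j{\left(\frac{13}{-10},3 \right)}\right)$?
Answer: $1260$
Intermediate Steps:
$j{\left(L,w \right)} = -2$ ($j{\left(L,w \right)} = -4 + 2 = -2$)
$21 \left(62 + j{\left(\frac{13}{-10},3 \right)}\right) = 21 \left(62 - 2\right) = 21 \cdot 60 = 1260$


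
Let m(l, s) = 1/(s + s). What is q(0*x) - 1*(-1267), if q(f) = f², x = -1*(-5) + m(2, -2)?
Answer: 1267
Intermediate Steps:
m(l, s) = 1/(2*s)
x = 19/4 (x = -1*(-5) + (½)/(-2) = 5 + (½)*(-½) = 5 - ¼ = 19/4 ≈ 4.7500)
q(0*x) - 1*(-1267) = (0*(19/4))² - 1*(-1267) = 0² + 1267 = 0 + 1267 = 1267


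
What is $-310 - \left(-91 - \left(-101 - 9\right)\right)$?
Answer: $-329$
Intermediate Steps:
$-310 - \left(-91 - \left(-101 - 9\right)\right) = -310 - \left(-91 - -110\right) = -310 - \left(-91 + 110\right) = -310 - 19 = -329$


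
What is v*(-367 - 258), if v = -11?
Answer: 6875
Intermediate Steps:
v*(-367 - 258) = -11*(-367 - 258) = -11*(-625) = 6875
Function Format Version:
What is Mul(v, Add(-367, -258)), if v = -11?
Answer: 6875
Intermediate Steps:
Mul(v, Add(-367, -258)) = Mul(-11, Add(-367, -258)) = Mul(-11, -625) = 6875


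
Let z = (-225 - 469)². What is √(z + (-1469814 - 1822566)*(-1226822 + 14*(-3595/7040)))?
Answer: √7819868424328741/44 ≈ 2.0098e+6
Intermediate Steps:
z = 481636 (z = (-694)² = 481636)
√(z + (-1469814 - 1822566)*(-1226822 + 14*(-3595/7040))) = √(481636 + (-1469814 - 1822566)*(-1226822 + 14*(-3595/7040))) = √(481636 - 3292380*(-1226822 + 14*(-3595*1/7040))) = √(481636 - 3292380*(-1226822 + 14*(-719/1408))) = √(481636 - 3292380*(-1226822 - 5033/704)) = √(481636 - 3292380*(-863687721/704)) = √(481636 + 710897044716495/176) = √(710897129484431/176) = √7819868424328741/44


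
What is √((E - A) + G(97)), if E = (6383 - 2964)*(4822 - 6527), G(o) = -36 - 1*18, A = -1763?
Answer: I*√5827686 ≈ 2414.1*I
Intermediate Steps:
G(o) = -54 (G(o) = -36 - 18 = -54)
E = -5829395 (E = 3419*(-1705) = -5829395)
√((E - A) + G(97)) = √((-5829395 - 1*(-1763)) - 54) = √((-5829395 + 1763) - 54) = √(-5827632 - 54) = √(-5827686) = I*√5827686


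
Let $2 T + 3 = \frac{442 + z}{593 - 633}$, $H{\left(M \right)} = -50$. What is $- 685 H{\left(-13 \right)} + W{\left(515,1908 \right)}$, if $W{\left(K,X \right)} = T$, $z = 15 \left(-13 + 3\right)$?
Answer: $\frac{684897}{20} \approx 34245.0$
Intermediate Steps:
$z = -150$ ($z = 15 \left(-10\right) = -150$)
$T = - \frac{103}{20}$ ($T = - \frac{3}{2} + \frac{\left(442 - 150\right) \frac{1}{593 - 633}}{2} = - \frac{3}{2} + \frac{292 \frac{1}{-40}}{2} = - \frac{3}{2} + \frac{292 \left(- \frac{1}{40}\right)}{2} = - \frac{3}{2} + \frac{1}{2} \left(- \frac{73}{10}\right) = - \frac{3}{2} - \frac{73}{20} = - \frac{103}{20} \approx -5.15$)
$W{\left(K,X \right)} = - \frac{103}{20}$
$- 685 H{\left(-13 \right)} + W{\left(515,1908 \right)} = \left(-685\right) \left(-50\right) - \frac{103}{20} = 34250 - \frac{103}{20} = \frac{684897}{20}$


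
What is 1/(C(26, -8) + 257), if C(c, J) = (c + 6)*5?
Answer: 1/417 ≈ 0.0023981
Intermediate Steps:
C(c, J) = 30 + 5*c (C(c, J) = (6 + c)*5 = 30 + 5*c)
1/(C(26, -8) + 257) = 1/((30 + 5*26) + 257) = 1/((30 + 130) + 257) = 1/(160 + 257) = 1/417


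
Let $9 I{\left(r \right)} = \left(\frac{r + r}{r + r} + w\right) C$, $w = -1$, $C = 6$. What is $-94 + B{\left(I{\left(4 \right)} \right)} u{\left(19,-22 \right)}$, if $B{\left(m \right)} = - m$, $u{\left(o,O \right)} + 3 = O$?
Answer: $-94$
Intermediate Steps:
$u{\left(o,O \right)} = -3 + O$
$I{\left(r \right)} = 0$ ($I{\left(r \right)} = \frac{\left(\frac{r + r}{r + r} - 1\right) 6}{9} = \frac{\left(\frac{2 r}{2 r} - 1\right) 6}{9} = \frac{\left(2 r \frac{1}{2 r} - 1\right) 6}{9} = \frac{\left(1 - 1\right) 6}{9} = \frac{0 \cdot 6}{9} = \frac{1}{9} \cdot 0 = 0$)
$-94 + B{\left(I{\left(4 \right)} \right)} u{\left(19,-22 \right)} = -94 + \left(-1\right) 0 \left(-3 - 22\right) = -94 + 0 \left(-25\right) = -94 + 0 = -94$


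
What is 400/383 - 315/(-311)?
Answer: 245045/119113 ≈ 2.0572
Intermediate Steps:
400/383 - 315/(-311) = 400*(1/383) - 315*(-1/311) = 400/383 + 315/311 = 245045/119113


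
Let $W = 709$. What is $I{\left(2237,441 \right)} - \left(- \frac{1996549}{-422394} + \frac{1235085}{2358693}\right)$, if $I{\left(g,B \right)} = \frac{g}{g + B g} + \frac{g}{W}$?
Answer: $- \frac{18151703025952570}{8672716747044441} \approx -2.093$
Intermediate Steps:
$I{\left(g,B \right)} = \frac{g}{709} + \frac{g}{g + B g}$ ($I{\left(g,B \right)} = \frac{g}{g + B g} + \frac{g}{709} = \frac{g}{709} + \frac{g}{g + B g}$)
$I{\left(2237,441 \right)} - \left(- \frac{1996549}{-422394} + \frac{1235085}{2358693}\right) = \frac{709 + 2237 + 441 \cdot 2237}{709 \left(1 + 441\right)} - \left(- \frac{1996549}{-422394} + \frac{1235085}{2358693}\right) = \frac{709 + 2237 + 986517}{709 \cdot 442} - \left(\left(-1996549\right) \left(- \frac{1}{422394}\right) + 1235085 \cdot \frac{1}{2358693}\right) = \frac{1}{709} \cdot \frac{1}{442} \cdot 989463 - \left(\frac{1996549}{422394} + \frac{411695}{786231}\right) = \frac{989463}{313378} - \frac{581215404883}{110699752338} = - \frac{18151703025952570}{8672716747044441}$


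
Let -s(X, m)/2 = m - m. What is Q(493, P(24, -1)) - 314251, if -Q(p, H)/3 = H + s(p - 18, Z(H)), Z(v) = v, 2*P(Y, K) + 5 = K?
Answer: -314242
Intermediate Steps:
P(Y, K) = -5/2 + K/2
s(X, m) = 0 (s(X, m) = -2*(m - m) = -2*0 = 0)
Q(p, H) = -3*H (Q(p, H) = -3*(H + 0) = -3*H)
Q(493, P(24, -1)) - 314251 = -3*(-5/2 + (½)*(-1)) - 314251 = -3*(-5/2 - ½) - 314251 = -3*(-3) - 314251 = 9 - 314251 = -314242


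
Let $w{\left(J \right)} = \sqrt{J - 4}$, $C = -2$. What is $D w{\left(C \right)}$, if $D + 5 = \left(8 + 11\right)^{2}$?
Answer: $356 i \sqrt{6} \approx 872.02 i$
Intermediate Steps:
$D = 356$ ($D = -5 + \left(8 + 11\right)^{2} = -5 + 19^{2} = -5 + 361 = 356$)
$w{\left(J \right)} = \sqrt{-4 + J}$
$D w{\left(C \right)} = 356 \sqrt{-4 - 2} = 356 \sqrt{-6} = 356 i \sqrt{6}$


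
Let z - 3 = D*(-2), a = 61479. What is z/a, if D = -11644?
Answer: 23291/61479 ≈ 0.37884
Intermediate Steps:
z = 23291 (z = 3 - 11644*(-2) = 3 + 23288 = 23291)
z/a = 23291/61479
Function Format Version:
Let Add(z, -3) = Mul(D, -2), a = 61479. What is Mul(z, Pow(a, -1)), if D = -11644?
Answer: Rational(23291, 61479) ≈ 0.37884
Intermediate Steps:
z = 23291 (z = Add(3, Mul(-11644, -2)) = Add(3, 23288) = 23291)
Mul(z, Pow(a, -1)) = Mul(23291, Pow(61479, -1)) = Mul(23291, Rational(1, 61479)) = Rational(23291, 61479)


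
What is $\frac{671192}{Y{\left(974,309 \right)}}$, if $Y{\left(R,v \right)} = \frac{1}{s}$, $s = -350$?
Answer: $-234917200$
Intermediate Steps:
$Y{\left(R,v \right)} = - \frac{1}{350}$ ($Y{\left(R,v \right)} = \frac{1}{-350} = - \frac{1}{350}$)
$\frac{671192}{Y{\left(974,309 \right)}} = \frac{671192}{- \frac{1}{350}} = 671192 \left(-350\right) = -234917200$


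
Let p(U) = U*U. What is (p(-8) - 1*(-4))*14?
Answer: 952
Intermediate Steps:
p(U) = U²
(p(-8) - 1*(-4))*14 = ((-8)² - 1*(-4))*14 = (64 + 4)*14 = 68*14 = 952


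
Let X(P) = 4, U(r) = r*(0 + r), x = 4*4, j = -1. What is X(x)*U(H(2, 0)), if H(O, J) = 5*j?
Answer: 100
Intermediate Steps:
x = 16
H(O, J) = -5 (H(O, J) = 5*(-1) = -5)
U(r) = r² (U(r) = r*r = r²)
X(x)*U(H(2, 0)) = 4*(-5)² = 4*25 = 100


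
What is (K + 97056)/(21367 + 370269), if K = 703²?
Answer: 591265/391636 ≈ 1.5097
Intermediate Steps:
K = 494209
(K + 97056)/(21367 + 370269) = (494209 + 97056)/(21367 + 370269) = 591265/391636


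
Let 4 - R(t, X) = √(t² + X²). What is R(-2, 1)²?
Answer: (4 - √5)² ≈ 3.1115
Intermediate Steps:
R(t, X) = 4 - √(X² + t²) (R(t, X) = 4 - √(t² + X²) = 4 - √(X² + t²))
R(-2, 1)² = (4 - √(1² + (-2)²))² = (4 - √(1 + 4))² = (4 - √5)²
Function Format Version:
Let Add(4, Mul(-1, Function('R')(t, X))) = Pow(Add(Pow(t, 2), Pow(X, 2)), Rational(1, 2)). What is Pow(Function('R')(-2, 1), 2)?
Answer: Pow(Add(4, Mul(-1, Pow(5, Rational(1, 2)))), 2) ≈ 3.1115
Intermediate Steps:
Function('R')(t, X) = Add(4, Mul(-1, Pow(Add(Pow(X, 2), Pow(t, 2)), Rational(1, 2)))) (Function('R')(t, X) = Add(4, Mul(-1, Pow(Add(Pow(t, 2), Pow(X, 2)), Rational(1, 2)))) = Add(4, Mul(-1, Pow(Add(Pow(X, 2), Pow(t, 2)), Rational(1, 2)))))
Pow(Function('R')(-2, 1), 2) = Pow(Add(4, Mul(-1, Pow(Add(Pow(1, 2), Pow(-2, 2)), Rational(1, 2)))), 2) = Pow(Add(4, Mul(-1, Pow(Add(1, 4), Rational(1, 2)))), 2) = Pow(Add(4, Mul(-1, Pow(5, Rational(1, 2)))), 2)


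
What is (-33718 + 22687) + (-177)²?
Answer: 20298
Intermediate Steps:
(-33718 + 22687) + (-177)² = -11031 + 31329 = 20298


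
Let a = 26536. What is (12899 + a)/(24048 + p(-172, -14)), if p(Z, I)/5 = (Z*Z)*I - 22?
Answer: -13145/682314 ≈ -0.019265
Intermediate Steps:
p(Z, I) = -110 + 5*I*Z² (p(Z, I) = 5*((Z*Z)*I - 22) = 5*(Z²*I - 22) = 5*(I*Z² - 22) = 5*(-22 + I*Z²) = -110 + 5*I*Z²)
(12899 + a)/(24048 + p(-172, -14)) = (12899 + 26536)/(24048 + (-110 + 5*(-14)*(-172)²)) = 39435/(24048 + (-110 + 5*(-14)*29584)) = 39435/(24048 + (-110 - 2070880)) = 39435/(24048 - 2070990) = 39435/(-2046942) = 39435*(-1/2046942) = -13145/682314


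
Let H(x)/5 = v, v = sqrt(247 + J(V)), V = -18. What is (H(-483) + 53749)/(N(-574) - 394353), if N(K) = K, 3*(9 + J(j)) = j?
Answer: -53749/394927 - 10*sqrt(58)/394927 ≈ -0.13629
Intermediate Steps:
J(j) = -9 + j/3
v = 2*sqrt(58) (v = sqrt(247 + (-9 + (1/3)*(-18))) = sqrt(247 + (-9 - 6)) = sqrt(247 - 15) = sqrt(232) = 2*sqrt(58) ≈ 15.232)
H(x) = 10*sqrt(58) (H(x) = 5*(2*sqrt(58)) = 10*sqrt(58))
(H(-483) + 53749)/(N(-574) - 394353) = (10*sqrt(58) + 53749)/(-574 - 394353) = (53749 + 10*sqrt(58))/(-394927) = (53749 + 10*sqrt(58))*(-1/394927) = -53749/394927 - 10*sqrt(58)/394927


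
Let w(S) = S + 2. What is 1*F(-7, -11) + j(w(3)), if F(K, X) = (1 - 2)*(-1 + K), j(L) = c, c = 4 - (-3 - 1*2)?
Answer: 17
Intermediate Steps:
w(S) = 2 + S
c = 9 (c = 4 - (-3 - 2) = 4 - 1*(-5) = 4 + 5 = 9)
j(L) = 9
F(K, X) = 1 - K (F(K, X) = -(-1 + K) = 1 - K)
1*F(-7, -11) + j(w(3)) = 1*(1 - 1*(-7)) + 9 = 1*(1 + 7) + 9 = 1*8 + 9 = 8 + 9 = 17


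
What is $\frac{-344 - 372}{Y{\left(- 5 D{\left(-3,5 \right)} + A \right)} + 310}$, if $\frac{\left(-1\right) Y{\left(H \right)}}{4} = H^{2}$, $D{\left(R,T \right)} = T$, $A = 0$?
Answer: $\frac{358}{1095} \approx 0.32694$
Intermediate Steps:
$Y{\left(H \right)} = - 4 H^{2}$
$\frac{-344 - 372}{Y{\left(- 5 D{\left(-3,5 \right)} + A \right)} + 310} = \frac{-344 - 372}{- 4 \left(\left(-5\right) 5 + 0\right)^{2} + 310} = - \frac{716}{- 4 \left(-25 + 0\right)^{2} + 310} = - \frac{716}{- 4 \left(-25\right)^{2} + 310} = - \frac{716}{\left(-4\right) 625 + 310} = - \frac{716}{-2500 + 310} = - \frac{716}{-2190} = \left(-716\right) \left(- \frac{1}{2190}\right) = \frac{358}{1095}$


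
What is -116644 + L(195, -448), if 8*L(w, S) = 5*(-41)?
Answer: -933357/8 ≈ -1.1667e+5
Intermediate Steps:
L(w, S) = -205/8 (L(w, S) = (5*(-41))/8 = (1/8)*(-205) = -205/8)
-116644 + L(195, -448) = -116644 - 205/8 = -933357/8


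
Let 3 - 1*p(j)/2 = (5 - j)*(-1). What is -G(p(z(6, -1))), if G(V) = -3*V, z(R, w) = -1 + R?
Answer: 18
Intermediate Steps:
p(j) = 16 - 2*j (p(j) = 6 - 2*(5 - j)*(-1) = 6 - 2*(-5 + j) = 6 + (10 - 2*j) = 16 - 2*j)
-G(p(z(6, -1))) = -(-3)*(16 - 2*(-1 + 6)) = -(-3)*(16 - 2*5) = -(-3)*(16 - 10) = -(-3)*6 = -1*(-18) = 18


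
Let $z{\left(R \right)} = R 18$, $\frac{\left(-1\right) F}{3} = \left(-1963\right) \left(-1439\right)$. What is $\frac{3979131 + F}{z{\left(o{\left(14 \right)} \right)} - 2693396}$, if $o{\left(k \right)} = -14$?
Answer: $\frac{1123785}{673412} \approx 1.6688$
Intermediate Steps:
$F = -8474271$ ($F = - 3 \left(\left(-1963\right) \left(-1439\right)\right) = \left(-3\right) 2824757 = -8474271$)
$z{\left(R \right)} = 18 R$
$\frac{3979131 + F}{z{\left(o{\left(14 \right)} \right)} - 2693396} = \frac{3979131 - 8474271}{18 \left(-14\right) - 2693396} = - \frac{4495140}{-252 - 2693396} = - \frac{4495140}{-2693648} = \left(-4495140\right) \left(- \frac{1}{2693648}\right) = \frac{1123785}{673412}$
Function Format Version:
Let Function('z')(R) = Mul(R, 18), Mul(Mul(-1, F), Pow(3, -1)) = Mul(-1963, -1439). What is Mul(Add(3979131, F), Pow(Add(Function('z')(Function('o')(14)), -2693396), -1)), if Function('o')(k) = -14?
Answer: Rational(1123785, 673412) ≈ 1.6688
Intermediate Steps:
F = -8474271 (F = Mul(-3, Mul(-1963, -1439)) = Mul(-3, 2824757) = -8474271)
Function('z')(R) = Mul(18, R)
Mul(Add(3979131, F), Pow(Add(Function('z')(Function('o')(14)), -2693396), -1)) = Mul(Add(3979131, -8474271), Pow(Add(Mul(18, -14), -2693396), -1)) = Mul(-4495140, Pow(Add(-252, -2693396), -1)) = Mul(-4495140, Pow(-2693648, -1)) = Mul(-4495140, Rational(-1, 2693648)) = Rational(1123785, 673412)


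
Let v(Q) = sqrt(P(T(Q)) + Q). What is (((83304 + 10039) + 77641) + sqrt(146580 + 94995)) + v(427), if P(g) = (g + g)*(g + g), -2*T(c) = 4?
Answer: 170984 + sqrt(443) + 5*sqrt(9663) ≈ 1.7150e+5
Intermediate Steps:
T(c) = -2 (T(c) = -1/2*4 = -2)
P(g) = 4*g**2 (P(g) = (2*g)*(2*g) = 4*g**2)
v(Q) = sqrt(16 + Q) (v(Q) = sqrt(4*(-2)**2 + Q) = sqrt(4*4 + Q) = sqrt(16 + Q))
(((83304 + 10039) + 77641) + sqrt(146580 + 94995)) + v(427) = (((83304 + 10039) + 77641) + sqrt(146580 + 94995)) + sqrt(16 + 427) = ((93343 + 77641) + sqrt(241575)) + sqrt(443) = (170984 + 5*sqrt(9663)) + sqrt(443) = 170984 + sqrt(443) + 5*sqrt(9663)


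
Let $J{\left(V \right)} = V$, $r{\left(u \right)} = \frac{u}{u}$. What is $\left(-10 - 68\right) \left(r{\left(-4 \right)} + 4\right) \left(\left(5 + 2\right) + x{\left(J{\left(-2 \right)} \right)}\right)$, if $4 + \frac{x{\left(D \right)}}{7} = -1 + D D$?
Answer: $0$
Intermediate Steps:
$r{\left(u \right)} = 1$
$x{\left(D \right)} = -35 + 7 D^{2}$ ($x{\left(D \right)} = -28 + 7 \left(-1 + D D\right) = -28 + 7 \left(-1 + D^{2}\right) = -28 + \left(-7 + 7 D^{2}\right) = -35 + 7 D^{2}$)
$\left(-10 - 68\right) \left(r{\left(-4 \right)} + 4\right) \left(\left(5 + 2\right) + x{\left(J{\left(-2 \right)} \right)}\right) = \left(-10 - 68\right) \left(1 + 4\right) \left(\left(5 + 2\right) - \left(35 - 7 \left(-2\right)^{2}\right)\right) = \left(-10 - 68\right) 5 \left(7 + \left(-35 + 7 \cdot 4\right)\right) = \left(-10 - 68\right) 5 \left(7 + \left(-35 + 28\right)\right) = - 78 \cdot 5 \left(7 - 7\right) = - 78 \cdot 5 \cdot 0 = \left(-78\right) 0 = 0$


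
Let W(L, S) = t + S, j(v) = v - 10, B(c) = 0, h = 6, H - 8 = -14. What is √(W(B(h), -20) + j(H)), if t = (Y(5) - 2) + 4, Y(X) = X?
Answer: I*√29 ≈ 5.3852*I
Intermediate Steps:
H = -6 (H = 8 - 14 = -6)
j(v) = -10 + v
t = 7 (t = (5 - 2) + 4 = 3 + 4 = 7)
W(L, S) = 7 + S
√(W(B(h), -20) + j(H)) = √((7 - 20) + (-10 - 6)) = √(-13 - 16) = √(-29) = I*√29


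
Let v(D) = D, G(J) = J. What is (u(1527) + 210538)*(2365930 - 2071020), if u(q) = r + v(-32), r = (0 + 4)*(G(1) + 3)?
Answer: 62085043020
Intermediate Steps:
r = 16 (r = (0 + 4)*(1 + 3) = 4*4 = 16)
u(q) = -16 (u(q) = 16 - 32 = -16)
(u(1527) + 210538)*(2365930 - 2071020) = (-16 + 210538)*(2365930 - 2071020) = 210522*294910 = 62085043020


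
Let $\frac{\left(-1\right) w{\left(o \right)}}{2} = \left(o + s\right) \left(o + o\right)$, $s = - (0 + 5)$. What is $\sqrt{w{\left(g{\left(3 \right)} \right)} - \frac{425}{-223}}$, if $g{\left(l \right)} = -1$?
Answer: $\frac{i \sqrt{1098721}}{223} \approx 4.7004 i$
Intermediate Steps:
$s = -5$ ($s = \left(-1\right) 5 = -5$)
$w{\left(o \right)} = - 4 o \left(-5 + o\right)$ ($w{\left(o \right)} = - 2 \left(o - 5\right) \left(o + o\right) = - 2 \left(-5 + o\right) 2 o = - 2 \cdot 2 o \left(-5 + o\right) = - 4 o \left(-5 + o\right)$)
$\sqrt{w{\left(g{\left(3 \right)} \right)} - \frac{425}{-223}} = \sqrt{4 \left(-1\right) \left(5 - -1\right) - \frac{425}{-223}} = \sqrt{4 \left(-1\right) \left(5 + 1\right) - - \frac{425}{223}} = \sqrt{4 \left(-1\right) 6 + \frac{425}{223}} = \sqrt{-24 + \frac{425}{223}} = \sqrt{- \frac{4927}{223}} = \frac{i \sqrt{1098721}}{223}$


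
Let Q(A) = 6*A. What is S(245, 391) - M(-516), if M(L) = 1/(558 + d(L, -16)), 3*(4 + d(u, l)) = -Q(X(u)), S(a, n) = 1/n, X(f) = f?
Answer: 1195/620126 ≈ 0.0019270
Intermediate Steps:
d(u, l) = -4 - 2*u (d(u, l) = -4 + (-6*u)/3 = -4 - 2*u)
M(L) = 1/(554 - 2*L) (M(L) = 1/(558 + (-4 - 2*L)) = 1/(554 - 2*L))
S(245, 391) - M(-516) = 1/391 - (-1)/(-554 + 2*(-516)) = 1/391 - (-1)/(-554 - 1032) = 1/391 - (-1)/(-1586) = 1/391 - (-1)*(-1)/1586 = 1/391 - 1*1/1586 = 1/391 - 1/1586 = 1195/620126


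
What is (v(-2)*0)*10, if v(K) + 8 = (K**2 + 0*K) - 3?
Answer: 0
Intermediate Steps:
v(K) = -11 + K**2 (v(K) = -8 + ((K**2 + 0*K) - 3) = -8 + ((K**2 + 0) - 3) = -8 + (K**2 - 3) = -8 + (-3 + K**2) = -11 + K**2)
(v(-2)*0)*10 = ((-11 + (-2)**2)*0)*10 = ((-11 + 4)*0)*10 = -7*0*10 = 0*10 = 0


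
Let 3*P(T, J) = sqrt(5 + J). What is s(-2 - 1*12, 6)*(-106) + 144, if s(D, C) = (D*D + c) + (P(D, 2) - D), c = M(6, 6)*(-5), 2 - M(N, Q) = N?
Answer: -24236 - 106*sqrt(7)/3 ≈ -24329.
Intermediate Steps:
M(N, Q) = 2 - N
P(T, J) = sqrt(5 + J)/3
c = 20 (c = (2 - 1*6)*(-5) = (2 - 6)*(-5) = -4*(-5) = 20)
s(D, C) = 20 + D**2 - D + sqrt(7)/3 (s(D, C) = (D*D + 20) + (sqrt(5 + 2)/3 - D) = (D**2 + 20) + (sqrt(7)/3 - D) = (20 + D**2) + (-D + sqrt(7)/3) = 20 + D**2 - D + sqrt(7)/3)
s(-2 - 1*12, 6)*(-106) + 144 = (20 + (-2 - 1*12)**2 - (-2 - 1*12) + sqrt(7)/3)*(-106) + 144 = (20 + (-2 - 12)**2 - (-2 - 12) + sqrt(7)/3)*(-106) + 144 = (20 + (-14)**2 - 1*(-14) + sqrt(7)/3)*(-106) + 144 = (20 + 196 + 14 + sqrt(7)/3)*(-106) + 144 = (230 + sqrt(7)/3)*(-106) + 144 = (-24380 - 106*sqrt(7)/3) + 144 = -24236 - 106*sqrt(7)/3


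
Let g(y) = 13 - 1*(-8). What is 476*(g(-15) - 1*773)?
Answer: -357952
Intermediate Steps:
g(y) = 21 (g(y) = 13 + 8 = 21)
476*(g(-15) - 1*773) = 476*(21 - 1*773) = 476*(21 - 773) = 476*(-752) = -357952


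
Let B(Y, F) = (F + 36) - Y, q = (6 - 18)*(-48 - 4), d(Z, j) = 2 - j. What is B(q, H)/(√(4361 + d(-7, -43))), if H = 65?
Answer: -523*√4406/4406 ≈ -7.8792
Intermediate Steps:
q = 624 (q = -12*(-52) = 624)
B(Y, F) = 36 + F - Y (B(Y, F) = (36 + F) - Y = 36 + F - Y)
B(q, H)/(√(4361 + d(-7, -43))) = (36 + 65 - 1*624)/(√(4361 + (2 - 1*(-43)))) = (36 + 65 - 624)/(√(4361 + (2 + 43))) = -523/√(4361 + 45) = -523*√4406/4406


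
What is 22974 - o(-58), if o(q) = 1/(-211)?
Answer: 4847515/211 ≈ 22974.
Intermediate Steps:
o(q) = -1/211
22974 - o(-58) = 22974 - 1*(-1/211) = 22974 + 1/211 = 4847515/211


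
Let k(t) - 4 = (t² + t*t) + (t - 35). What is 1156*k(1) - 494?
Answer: -32862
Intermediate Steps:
k(t) = -31 + t + 2*t² (k(t) = 4 + ((t² + t*t) + (t - 35)) = 4 + ((t² + t²) + (-35 + t)) = 4 + (2*t² + (-35 + t)) = 4 + (-35 + t + 2*t²) = -31 + t + 2*t²)
1156*k(1) - 494 = 1156*(-31 + 1 + 2*1²) - 494 = 1156*(-31 + 1 + 2*1) - 494 = 1156*(-31 + 1 + 2) - 494 = 1156*(-28) - 494 = -32368 - 494 = -32862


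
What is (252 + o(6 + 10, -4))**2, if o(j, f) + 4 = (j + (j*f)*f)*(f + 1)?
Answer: 322624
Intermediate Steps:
o(j, f) = -4 + (1 + f)*(j + j*f**2) (o(j, f) = -4 + (j + (j*f)*f)*(f + 1) = -4 + (j + (f*j)*f)*(1 + f) = -4 + (j + j*f**2)*(1 + f) = -4 + (1 + f)*(j + j*f**2))
(252 + o(6 + 10, -4))**2 = (252 + (-4 + (6 + 10) - 4*(6 + 10) + (6 + 10)*(-4)**2 + (6 + 10)*(-4)**3))**2 = (252 + (-4 + 16 - 4*16 + 16*16 + 16*(-64)))**2 = (252 + (-4 + 16 - 64 + 256 - 1024))**2 = (252 - 820)**2 = (-568)**2 = 322624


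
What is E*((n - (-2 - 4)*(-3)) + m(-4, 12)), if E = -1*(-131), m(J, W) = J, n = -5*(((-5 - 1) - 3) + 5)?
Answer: -262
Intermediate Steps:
n = 20 (n = -5*((-6 - 3) + 5) = -5*(-9 + 5) = -5*(-4) = 20)
E = 131
E*((n - (-2 - 4)*(-3)) + m(-4, 12)) = 131*((20 - (-2 - 4)*(-3)) - 4) = 131*((20 - (-6)*(-3)) - 4) = 131*((20 - 1*18) - 4) = 131*((20 - 18) - 4) = 131*(2 - 4) = 131*(-2) = -262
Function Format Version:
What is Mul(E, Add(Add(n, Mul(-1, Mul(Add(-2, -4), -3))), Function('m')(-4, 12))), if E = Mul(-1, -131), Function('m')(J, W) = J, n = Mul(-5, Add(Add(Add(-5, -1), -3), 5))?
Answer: -262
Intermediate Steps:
n = 20 (n = Mul(-5, Add(Add(-6, -3), 5)) = Mul(-5, Add(-9, 5)) = Mul(-5, -4) = 20)
E = 131
Mul(E, Add(Add(n, Mul(-1, Mul(Add(-2, -4), -3))), Function('m')(-4, 12))) = Mul(131, Add(Add(20, Mul(-1, Mul(Add(-2, -4), -3))), -4)) = Mul(131, Add(Add(20, Mul(-1, Mul(-6, -3))), -4)) = Mul(131, Add(Add(20, Mul(-1, 18)), -4)) = Mul(131, Add(Add(20, -18), -4)) = Mul(131, Add(2, -4)) = Mul(131, -2) = -262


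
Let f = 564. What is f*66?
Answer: 37224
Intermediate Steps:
f*66 = 564*66 = 37224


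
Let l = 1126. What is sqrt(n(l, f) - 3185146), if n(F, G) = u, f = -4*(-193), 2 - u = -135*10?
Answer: I*sqrt(3183794) ≈ 1784.3*I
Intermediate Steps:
u = 1352 (u = 2 - (-135)*10 = 2 - 1*(-1350) = 2 + 1350 = 1352)
f = 772
n(F, G) = 1352
sqrt(n(l, f) - 3185146) = sqrt(1352 - 3185146) = sqrt(-3183794) = I*sqrt(3183794)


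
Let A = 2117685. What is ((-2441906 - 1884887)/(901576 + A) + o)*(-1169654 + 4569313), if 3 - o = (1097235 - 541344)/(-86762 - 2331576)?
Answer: 44601870144078690689/7301593608218 ≈ 6.1085e+6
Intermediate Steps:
o = 7810905/2418338 (o = 3 - (1097235 - 541344)/(-86762 - 2331576) = 3 - 555891/(-2418338) = 3 - 555891*(-1)/2418338 = 3 - 1*(-555891/2418338) = 3 + 555891/2418338 = 7810905/2418338 ≈ 3.2299)
((-2441906 - 1884887)/(901576 + A) + o)*(-1169654 + 4569313) = ((-2441906 - 1884887)/(901576 + 2117685) + 7810905/2418338)*(-1169654 + 4569313) = (-4326793/3019261 + 7810905/2418338)*3399659 = (13119512911171/7301593608218)*3399659 = 44601870144078690689/7301593608218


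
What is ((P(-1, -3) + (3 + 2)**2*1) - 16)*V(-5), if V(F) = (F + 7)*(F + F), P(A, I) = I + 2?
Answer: -160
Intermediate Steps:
P(A, I) = 2 + I
V(F) = 2*F*(7 + F) (V(F) = (7 + F)*(2*F) = 2*F*(7 + F))
((P(-1, -3) + (3 + 2)**2*1) - 16)*V(-5) = (((2 - 3) + (3 + 2)**2*1) - 16)*(2*(-5)*(7 - 5)) = ((-1 + 5**2*1) - 16)*(2*(-5)*2) = ((-1 + 25*1) - 16)*(-20) = ((-1 + 25) - 16)*(-20) = (24 - 16)*(-20) = 8*(-20) = -160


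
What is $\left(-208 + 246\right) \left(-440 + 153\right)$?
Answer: $-10906$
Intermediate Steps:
$\left(-208 + 246\right) \left(-440 + 153\right) = 38 \left(-287\right) = -10906$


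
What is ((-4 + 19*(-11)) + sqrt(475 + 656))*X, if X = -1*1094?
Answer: 233022 - 1094*sqrt(1131) ≈ 1.9623e+5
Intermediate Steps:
X = -1094
((-4 + 19*(-11)) + sqrt(475 + 656))*X = ((-4 + 19*(-11)) + sqrt(475 + 656))*(-1094) = ((-4 - 209) + sqrt(1131))*(-1094) = (-213 + sqrt(1131))*(-1094) = 233022 - 1094*sqrt(1131)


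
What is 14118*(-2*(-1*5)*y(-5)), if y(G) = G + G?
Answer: -1411800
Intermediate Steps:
y(G) = 2*G
14118*(-2*(-1*5)*y(-5)) = 14118*(-2*(-1*5)*2*(-5)) = 14118*(-2*(-5)*(-10)) = 14118*(-(-10)*(-10)) = 14118*(-1*100) = 14118*(-100) = -1411800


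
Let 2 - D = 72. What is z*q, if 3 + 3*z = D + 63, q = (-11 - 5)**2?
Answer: -2560/3 ≈ -853.33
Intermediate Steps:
D = -70 (D = 2 - 1*72 = 2 - 72 = -70)
q = 256 (q = (-16)**2 = 256)
z = -10/3 (z = -1 + (-70 + 63)/3 = -1 + (1/3)*(-7) = -1 - 7/3 = -10/3 ≈ -3.3333)
z*q = -10/3*256 = -2560/3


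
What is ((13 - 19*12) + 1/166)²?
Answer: 1273704721/27556 ≈ 46222.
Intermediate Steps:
((13 - 19*12) + 1/166)² = ((13 - 228) + 1/166)² = (-215 + 1/166)² = (-35689/166)² = 1273704721/27556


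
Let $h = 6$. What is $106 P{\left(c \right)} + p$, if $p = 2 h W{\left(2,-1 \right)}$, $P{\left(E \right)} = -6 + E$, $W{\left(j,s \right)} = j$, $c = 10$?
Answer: $448$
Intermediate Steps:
$p = 24$ ($p = 2 \cdot 6 \cdot 2 = 12 \cdot 2 = 24$)
$106 P{\left(c \right)} + p = 106 \left(-6 + 10\right) + 24 = 106 \cdot 4 + 24 = 424 + 24 = 448$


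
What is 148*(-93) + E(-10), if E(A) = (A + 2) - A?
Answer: -13762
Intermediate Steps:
E(A) = 2 (E(A) = (2 + A) - A = 2)
148*(-93) + E(-10) = 148*(-93) + 2 = -13764 + 2 = -13762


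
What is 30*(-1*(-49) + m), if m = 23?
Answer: 2160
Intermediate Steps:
30*(-1*(-49) + m) = 30*(-1*(-49) + 23) = 30*(49 + 23) = 30*72 = 2160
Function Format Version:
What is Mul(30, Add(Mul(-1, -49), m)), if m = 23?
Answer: 2160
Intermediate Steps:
Mul(30, Add(Mul(-1, -49), m)) = Mul(30, Add(Mul(-1, -49), 23)) = Mul(30, Add(49, 23)) = Mul(30, 72) = 2160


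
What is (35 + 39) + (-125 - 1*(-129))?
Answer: 78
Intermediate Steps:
(35 + 39) + (-125 - 1*(-129)) = 74 + (-125 + 129) = 74 + 4 = 78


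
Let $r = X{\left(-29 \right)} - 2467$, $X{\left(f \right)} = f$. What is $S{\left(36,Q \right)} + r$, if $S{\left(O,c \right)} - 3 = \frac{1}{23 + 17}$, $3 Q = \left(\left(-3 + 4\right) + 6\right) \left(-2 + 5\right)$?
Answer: $- \frac{99719}{40} \approx -2493.0$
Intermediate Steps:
$Q = 7$ ($Q = \frac{\left(\left(-3 + 4\right) + 6\right) \left(-2 + 5\right)}{3} = \frac{\left(1 + 6\right) 3}{3} = \frac{7 \cdot 3}{3} = \frac{1}{3} \cdot 21 = 7$)
$S{\left(O,c \right)} = \frac{121}{40}$ ($S{\left(O,c \right)} = 3 + \frac{1}{23 + 17} = 3 + \frac{1}{40} = \frac{121}{40}$)
$r = -2496$ ($r = -29 - 2467 = -2496$)
$S{\left(36,Q \right)} + r = \frac{121}{40} - 2496 = - \frac{99719}{40}$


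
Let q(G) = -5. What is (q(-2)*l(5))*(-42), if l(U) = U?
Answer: 1050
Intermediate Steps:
(q(-2)*l(5))*(-42) = -5*5*(-42) = -25*(-42) = 1050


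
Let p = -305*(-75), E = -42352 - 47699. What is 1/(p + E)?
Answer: -1/67176 ≈ -1.4886e-5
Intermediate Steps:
E = -90051
p = 22875
1/(p + E) = 1/(22875 - 90051) = 1/(-67176) = -1/67176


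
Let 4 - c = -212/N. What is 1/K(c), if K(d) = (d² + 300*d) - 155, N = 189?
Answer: 35721/50285869 ≈ 0.00071036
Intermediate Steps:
c = 968/189 (c = 4 - (-212)/189 = 4 - 1*(-212/189) = 4 + 212/189 = 968/189 ≈ 5.1217)
K(d) = -155 + d² + 300*d
1/K(c) = 1/(-155 + (968/189)² + 300*(968/189)) = 1/(-155 + 937024/35721 + 96800/63) = 1/(50285869/35721) = 35721/50285869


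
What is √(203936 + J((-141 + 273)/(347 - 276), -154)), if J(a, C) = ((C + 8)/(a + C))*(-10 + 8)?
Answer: 7*√121406540530/5401 ≈ 451.59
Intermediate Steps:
J(a, C) = -2*(8 + C)/(C + a) (J(a, C) = ((8 + C)/(C + a))*(-2) = -2*(8 + C)/(C + a))
√(203936 + J((-141 + 273)/(347 - 276), -154)) = √(203936 + 2*(-8 - 1*(-154))/(-154 + (-141 + 273)/(347 - 276))) = √(203936 + 2*(-8 + 154)/(-154 + 132/71)) = √(203936 + 2*146/(-154 + 132*(1/71))) = √(203936 + 2*146/(-154 + 132/71)) = √(203936 + 2*146/(-10802/71)) = √(203936 + 2*(-71/10802)*146) = √(203936 - 10366/5401) = √(1101447970/5401) = 7*√121406540530/5401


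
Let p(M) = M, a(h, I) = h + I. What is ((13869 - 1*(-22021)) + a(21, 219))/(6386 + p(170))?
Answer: 18065/3278 ≈ 5.5110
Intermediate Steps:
a(h, I) = I + h
((13869 - 1*(-22021)) + a(21, 219))/(6386 + p(170)) = ((13869 - 1*(-22021)) + (219 + 21))/(6386 + 170) = ((13869 + 22021) + 240)/6556 = (35890 + 240)*(1/6556) = 36130*(1/6556) = 18065/3278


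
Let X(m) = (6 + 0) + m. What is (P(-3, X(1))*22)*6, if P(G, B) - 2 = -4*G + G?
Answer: 1452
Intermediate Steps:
X(m) = 6 + m
P(G, B) = 2 - 3*G (P(G, B) = 2 + (-4*G + G) = 2 - 3*G)
(P(-3, X(1))*22)*6 = ((2 - 3*(-3))*22)*6 = ((2 + 9)*22)*6 = (11*22)*6 = 242*6 = 1452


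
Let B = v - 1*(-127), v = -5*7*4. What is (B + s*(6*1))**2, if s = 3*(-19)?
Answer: 126025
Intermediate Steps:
v = -140 (v = -35*4 = -140)
s = -57
B = -13 (B = -140 - 1*(-127) = -140 + 127 = -13)
(B + s*(6*1))**2 = (-13 - 342)**2 = (-355)**2 = 126025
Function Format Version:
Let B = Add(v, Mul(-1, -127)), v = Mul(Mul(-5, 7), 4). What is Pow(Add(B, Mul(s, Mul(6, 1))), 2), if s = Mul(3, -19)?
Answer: 126025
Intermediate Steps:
v = -140 (v = Mul(-35, 4) = -140)
s = -57
B = -13 (B = Add(-140, Mul(-1, -127)) = Add(-140, 127) = -13)
Pow(Add(B, Mul(s, Mul(6, 1))), 2) = Pow(Add(-13, Mul(-57, Mul(6, 1))), 2) = Pow(Add(-13, Mul(-57, 6)), 2) = Pow(Add(-13, -342), 2) = Pow(-355, 2) = 126025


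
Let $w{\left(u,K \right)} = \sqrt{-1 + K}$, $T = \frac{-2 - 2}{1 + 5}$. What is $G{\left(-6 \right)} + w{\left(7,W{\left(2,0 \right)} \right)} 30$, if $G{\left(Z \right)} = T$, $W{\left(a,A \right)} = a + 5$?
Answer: $- \frac{2}{3} + 30 \sqrt{6} \approx 72.818$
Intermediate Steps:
$W{\left(a,A \right)} = 5 + a$
$T = - \frac{2}{3}$ ($T = - \frac{4}{6} = \left(-4\right) \frac{1}{6} = - \frac{2}{3} \approx -0.66667$)
$G{\left(Z \right)} = - \frac{2}{3}$
$G{\left(-6 \right)} + w{\left(7,W{\left(2,0 \right)} \right)} 30 = - \frac{2}{3} + \sqrt{-1 + \left(5 + 2\right)} 30 = - \frac{2}{3} + \sqrt{-1 + 7} \cdot 30 = - \frac{2}{3} + \sqrt{6} \cdot 30 = - \frac{2}{3} + 30 \sqrt{6}$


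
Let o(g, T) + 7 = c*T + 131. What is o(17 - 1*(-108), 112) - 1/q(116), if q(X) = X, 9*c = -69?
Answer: -255667/348 ≈ -734.67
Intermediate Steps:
c = -23/3 (c = (⅑)*(-69) = -23/3 ≈ -7.6667)
o(g, T) = 124 - 23*T/3 (o(g, T) = -7 + (-23*T/3 + 131) = -7 + (131 - 23*T/3) = 124 - 23*T/3)
o(17 - 1*(-108), 112) - 1/q(116) = (124 - 23/3*112) - 1/116 = (124 - 2576/3) - 1*1/116 = -2204/3 - 1/116 = -255667/348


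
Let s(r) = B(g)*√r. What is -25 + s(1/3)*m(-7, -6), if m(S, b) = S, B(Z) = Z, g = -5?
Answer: -25 + 35*√3/3 ≈ -4.7927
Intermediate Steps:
s(r) = -5*√r
-25 + s(1/3)*m(-7, -6) = -25 - 5*√3/3*(-7) = -25 + 35*√3/3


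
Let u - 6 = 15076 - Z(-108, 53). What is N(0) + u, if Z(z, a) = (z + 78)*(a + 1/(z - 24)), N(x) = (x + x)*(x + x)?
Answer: 366779/22 ≈ 16672.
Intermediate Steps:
N(x) = 4*x² (N(x) = (2*x)*(2*x) = 4*x²)
Z(z, a) = (78 + z)*(a + 1/(-24 + z))
u = 366779/22 (u = 6 + (15076 - (78 - 108 - 1872*53 + 53*(-108)² + 54*53*(-108))/(-24 - 108)) = 6 + (15076 - (78 - 108 - 99216 + 53*11664 - 309096)/(-132)) = 6 + (15076 - (-1)*(78 - 108 - 99216 + 618192 - 309096)/132) = 6 + (15076 - (-1)*209850/132) = 6 + (15076 - 1*(-34975/22)) = 6 + (15076 + 34975/22) = 6 + 366647/22 = 366779/22 ≈ 16672.)
N(0) + u = 4*0² + 366779/22 = 4*0 + 366779/22 = 0 + 366779/22 = 366779/22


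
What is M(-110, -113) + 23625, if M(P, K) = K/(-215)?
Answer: 5079488/215 ≈ 23626.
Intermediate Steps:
M(P, K) = -K/215
M(-110, -113) + 23625 = -1/215*(-113) + 23625 = 113/215 + 23625 = 5079488/215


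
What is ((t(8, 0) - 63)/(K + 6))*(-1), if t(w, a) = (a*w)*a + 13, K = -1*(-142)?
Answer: 25/74 ≈ 0.33784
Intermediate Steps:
K = 142
t(w, a) = 13 + w*a² (t(w, a) = w*a² + 13 = 13 + w*a²)
((t(8, 0) - 63)/(K + 6))*(-1) = (((13 + 8*0²) - 63)/(142 + 6))*(-1) = (((13 + 8*0) - 63)/148)*(-1) = (((13 + 0) - 63)*(1/148))*(-1) = ((13 - 63)*(1/148))*(-1) = -50*1/148*(-1) = -25/74*(-1) = 25/74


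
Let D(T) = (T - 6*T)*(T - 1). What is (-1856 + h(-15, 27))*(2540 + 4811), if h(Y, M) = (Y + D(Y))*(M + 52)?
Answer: -719229191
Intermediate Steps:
D(T) = -5*T*(-1 + T) (D(T) = (-5*T)*(-1 + T) = -5*T*(-1 + T))
h(Y, M) = (52 + M)*(Y + 5*Y*(1 - Y)) (h(Y, M) = (Y + 5*Y*(1 - Y))*(M + 52) = (Y + 5*Y*(1 - Y))*(52 + M) = (52 + M)*(Y + 5*Y*(1 - Y)))
(-1856 + h(-15, 27))*(2540 + 4811) = (-1856 - 15*(312 + 27 - 260*(-15) - 5*27*(-1 - 15)))*(2540 + 4811) = (-1856 - 15*(312 + 27 + 3900 - 5*27*(-16)))*7351 = (-1856 - 15*(312 + 27 + 3900 + 2160))*7351 = (-1856 - 15*6399)*7351 = (-1856 - 95985)*7351 = -97841*7351 = -719229191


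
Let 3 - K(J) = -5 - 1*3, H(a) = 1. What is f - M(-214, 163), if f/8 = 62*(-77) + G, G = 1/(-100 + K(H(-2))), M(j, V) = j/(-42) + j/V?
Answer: -11636257891/304647 ≈ -38196.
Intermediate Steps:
K(J) = 11 (K(J) = 3 - (-5 - 1*3) = 3 - (-5 - 3) = 3 - 1*(-8) = 3 + 8 = 11)
M(j, V) = -j/42 + j/V (M(j, V) = j*(-1/42) + j/V = -j/42 + j/V)
G = -1/89 (G = 1/(-100 + 11) = 1/(-89) = -1/89 ≈ -0.011236)
f = -3399096/89 (f = 8*(62*(-77) - 1/89) = 8*(-4774 - 1/89) = 8*(-424887/89) = -3399096/89 ≈ -38192.)
f - M(-214, 163) = -3399096/89 - (-1/42*(-214) - 214/163) = -3399096/89 - (107/21 - 214*1/163) = -3399096/89 - (107/21 - 214/163) = -3399096/89 - 1*12947/3423 = -3399096/89 - 12947/3423 = -11636257891/304647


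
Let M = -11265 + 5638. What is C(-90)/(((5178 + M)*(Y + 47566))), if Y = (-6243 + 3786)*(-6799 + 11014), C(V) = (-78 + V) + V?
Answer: -258/4628601361 ≈ -5.5740e-8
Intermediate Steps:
C(V) = -78 + 2*V
M = -5627
Y = -10356255 (Y = -2457*4215 = -10356255)
C(-90)/(((5178 + M)*(Y + 47566))) = (-78 + 2*(-90))/(((5178 - 5627)*(-10356255 + 47566))) = (-78 - 180)/((-449*(-10308689))) = -258/4628601361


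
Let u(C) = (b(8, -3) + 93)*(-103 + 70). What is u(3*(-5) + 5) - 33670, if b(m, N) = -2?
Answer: -36673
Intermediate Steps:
u(C) = -3003 (u(C) = (-2 + 93)*(-103 + 70) = 91*(-33) = -3003)
u(3*(-5) + 5) - 33670 = -3003 - 33670 = -36673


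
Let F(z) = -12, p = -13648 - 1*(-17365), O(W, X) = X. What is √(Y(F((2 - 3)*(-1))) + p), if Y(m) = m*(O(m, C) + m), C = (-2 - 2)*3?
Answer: 3*√445 ≈ 63.285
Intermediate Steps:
C = -12 (C = -4*3 = -12)
p = 3717 (p = -13648 + 17365 = 3717)
Y(m) = m*(-12 + m)
√(Y(F((2 - 3)*(-1))) + p) = √(-12*(-12 - 12) + 3717) = √(-12*(-24) + 3717) = √(288 + 3717) = √4005 = 3*√445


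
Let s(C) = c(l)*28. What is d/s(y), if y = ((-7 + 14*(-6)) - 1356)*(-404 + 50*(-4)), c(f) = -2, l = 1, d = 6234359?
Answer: -6234359/56 ≈ -1.1133e+5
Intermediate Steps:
y = 873988 (y = ((-7 - 84) - 1356)*(-404 - 200) = (-91 - 1356)*(-604) = -1447*(-604) = 873988)
s(C) = -56 (s(C) = -2*28 = -56)
d/s(y) = 6234359/(-56) = 6234359*(-1/56) = -6234359/56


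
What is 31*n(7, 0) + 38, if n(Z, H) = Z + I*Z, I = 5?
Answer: 1340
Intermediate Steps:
n(Z, H) = 6*Z (n(Z, H) = Z + 5*Z = 6*Z)
31*n(7, 0) + 38 = 31*(6*7) + 38 = 31*42 + 38 = 1302 + 38 = 1340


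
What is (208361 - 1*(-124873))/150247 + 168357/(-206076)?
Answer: 14458798535/10320766924 ≈ 1.4009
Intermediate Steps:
(208361 - 1*(-124873))/150247 + 168357/(-206076) = (208361 + 124873)*(1/150247) + 168357*(-1/206076) = 333234*(1/150247) - 56119/68692 = 333234/150247 - 56119/68692 = 14458798535/10320766924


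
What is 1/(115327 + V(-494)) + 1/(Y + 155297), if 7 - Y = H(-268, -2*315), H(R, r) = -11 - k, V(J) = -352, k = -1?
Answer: 270289/17857227150 ≈ 1.5136e-5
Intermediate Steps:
H(R, r) = -10 (H(R, r) = -11 - 1*(-1) = -11 + 1 = -10)
Y = 17 (Y = 7 - 1*(-10) = 7 + 10 = 17)
1/(115327 + V(-494)) + 1/(Y + 155297) = 1/(115327 - 352) + 1/(17 + 155297) = 1/114975 + 1/155314 = 270289/17857227150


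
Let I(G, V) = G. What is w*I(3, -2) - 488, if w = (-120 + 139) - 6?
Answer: -449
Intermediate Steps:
w = 13 (w = 19 - 6 = 13)
w*I(3, -2) - 488 = 13*3 - 488 = 39 - 488 = -449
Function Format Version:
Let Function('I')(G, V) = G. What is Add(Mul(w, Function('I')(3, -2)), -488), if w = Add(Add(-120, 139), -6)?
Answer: -449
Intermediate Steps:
w = 13 (w = Add(19, -6) = 13)
Add(Mul(w, Function('I')(3, -2)), -488) = Add(Mul(13, 3), -488) = Add(39, -488) = -449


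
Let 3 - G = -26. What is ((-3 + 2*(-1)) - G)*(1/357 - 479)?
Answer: 342004/21 ≈ 16286.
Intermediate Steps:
G = 29 (G = 3 - 1*(-26) = 3 + 26 = 29)
((-3 + 2*(-1)) - G)*(1/357 - 479) = ((-3 + 2*(-1)) - 1*29)*(1/357 - 479) = ((-3 - 2) - 29)*(1/357 - 479) = (-5 - 29)*(-171002/357) = -34*(-171002/357) = 342004/21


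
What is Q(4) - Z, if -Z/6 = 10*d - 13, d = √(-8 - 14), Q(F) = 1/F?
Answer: -311/4 + 60*I*√22 ≈ -77.75 + 281.42*I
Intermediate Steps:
d = I*√22 (d = √(-22) = I*√22 ≈ 4.6904*I)
Z = 78 - 60*I*√22 (Z = -6*(10*(I*√22) - 13) = -6*(10*I*√22 - 13) = -6*(-13 + 10*I*√22) = 78 - 60*I*√22 ≈ 78.0 - 281.42*I)
Q(4) - Z = 1/4 - (78 - 60*I*√22) = ¼ + (-78 + 60*I*√22) = -311/4 + 60*I*√22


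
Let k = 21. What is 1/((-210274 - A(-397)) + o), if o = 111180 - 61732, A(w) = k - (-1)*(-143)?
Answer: -1/160704 ≈ -6.2226e-6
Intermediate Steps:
A(w) = -122 (A(w) = 21 - (-1)*(-143) = 21 - 1*143 = 21 - 143 = -122)
o = 49448
1/((-210274 - A(-397)) + o) = 1/((-210274 - 1*(-122)) + 49448) = 1/((-210274 + 122) + 49448) = 1/(-210152 + 49448) = 1/(-160704) = -1/160704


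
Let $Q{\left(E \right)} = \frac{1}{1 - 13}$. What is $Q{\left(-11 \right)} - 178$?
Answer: $- \frac{2137}{12} \approx -178.08$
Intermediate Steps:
$Q{\left(E \right)} = - \frac{1}{12}$ ($Q{\left(E \right)} = \frac{1}{-12} = - \frac{1}{12}$)
$Q{\left(-11 \right)} - 178 = - \frac{1}{12} - 178 = - \frac{2137}{12}$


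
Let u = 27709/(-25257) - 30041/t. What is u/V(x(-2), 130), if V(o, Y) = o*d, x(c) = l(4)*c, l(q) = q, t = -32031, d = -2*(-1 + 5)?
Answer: -21466907/8629407648 ≈ -0.0024876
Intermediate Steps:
d = -8 (d = -2*4 = -8)
x(c) = 4*c
V(o, Y) = -8*o (V(o, Y) = o*(-8) = -8*o)
u = -42933814/269668989 (u = 27709/(-25257) - 30041/(-32031) = 27709*(-1/25257) - 30041*(-1/32031) = -27709/25257 + 30041/32031 = -42933814/269668989 ≈ -0.15921)
u/V(x(-2), 130) = -42933814/(269668989*((-32*(-2)))) = -42933814/(269668989*((-8*(-8)))) = -42933814/269668989/64 = -42933814/269668989*1/64 = -21466907/8629407648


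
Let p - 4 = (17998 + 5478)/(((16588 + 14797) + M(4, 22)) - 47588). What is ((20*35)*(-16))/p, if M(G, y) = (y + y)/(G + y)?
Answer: -7371595/1679 ≈ -4390.5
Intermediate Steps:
M(G, y) = 2*y/(G + y) (M(G, y) = (2*y)/(G + y) = 2*y/(G + y))
p = 537280/210617 (p = 4 + (17998 + 5478)/(((16588 + 14797) + 2*22/(4 + 22)) - 47588) = 4 + 23476/((31385 + 2*22/26) - 47588) = 4 + 23476/((31385 + 2*22*(1/26)) - 47588) = 4 + 23476/((31385 + 22/13) - 47588) = 4 + 23476/(408027/13 - 47588) = 4 + 23476/(-210617/13) = 4 + 23476*(-13/210617) = 4 - 305188/210617 = 537280/210617 ≈ 2.5510)
((20*35)*(-16))/p = ((20*35)*(-16))/(537280/210617) = (700*(-16))*(210617/537280) = -11200*210617/537280 = -7371595/1679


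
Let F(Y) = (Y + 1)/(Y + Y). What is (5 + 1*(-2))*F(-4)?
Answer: 9/8 ≈ 1.1250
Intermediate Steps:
F(Y) = (1 + Y)/(2*Y) (F(Y) = (1 + Y)/((2*Y)) = (1 + Y)*(1/(2*Y)) = (1 + Y)/(2*Y))
(5 + 1*(-2))*F(-4) = (5 + 1*(-2))*((½)*(1 - 4)/(-4)) = (5 - 2)*((½)*(-¼)*(-3)) = 3*(3/8) = 9/8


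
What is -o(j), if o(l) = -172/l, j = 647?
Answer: 172/647 ≈ 0.26584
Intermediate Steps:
-o(j) = -(-172)/647 = -1*(-172/647) = 172/647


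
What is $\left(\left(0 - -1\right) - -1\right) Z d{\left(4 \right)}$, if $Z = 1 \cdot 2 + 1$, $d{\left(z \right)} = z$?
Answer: $24$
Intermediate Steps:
$Z = 3$ ($Z = 2 + 1 = 3$)
$\left(\left(0 - -1\right) - -1\right) Z d{\left(4 \right)} = \left(\left(0 - -1\right) - -1\right) 3 \cdot 4 = \left(\left(0 + 1\right) + 1\right) 3 \cdot 4 = \left(1 + 1\right) 3 \cdot 4 = 2 \cdot 3 \cdot 4 = 6 \cdot 4 = 24$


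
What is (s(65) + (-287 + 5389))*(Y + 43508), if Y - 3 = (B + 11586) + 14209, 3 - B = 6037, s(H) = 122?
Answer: 330532928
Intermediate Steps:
B = -6034 (B = 3 - 1*6037 = 3 - 6037 = -6034)
Y = 19764 (Y = 3 + ((-6034 + 11586) + 14209) = 3 + (5552 + 14209) = 3 + 19761 = 19764)
(s(65) + (-287 + 5389))*(Y + 43508) = (122 + (-287 + 5389))*(19764 + 43508) = (122 + 5102)*63272 = 5224*63272 = 330532928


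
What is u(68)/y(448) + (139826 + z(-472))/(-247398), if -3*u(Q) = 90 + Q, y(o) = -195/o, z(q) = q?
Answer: 2905049657/24121305 ≈ 120.44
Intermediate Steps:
u(Q) = -30 - Q/3 (u(Q) = -(90 + Q)/3 = -30 - Q/3)
u(68)/y(448) + (139826 + z(-472))/(-247398) = (-30 - 1/3*68)/((-195/448)) + (139826 - 472)/(-247398) = (-30 - 68/3)/((-195*1/448)) + 139354*(-1/247398) = -158/(3*(-195/448)) - 69677/123699 = -158/3*(-448/195) - 69677/123699 = 70784/585 - 69677/123699 = 2905049657/24121305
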